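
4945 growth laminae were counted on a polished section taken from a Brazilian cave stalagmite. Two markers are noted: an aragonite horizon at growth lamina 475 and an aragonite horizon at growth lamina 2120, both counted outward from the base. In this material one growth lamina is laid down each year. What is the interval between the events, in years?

The two markers are separated by 2120 − 475 = 1645 growth laminae.
One growth lamina per year makes the interval 1645 years.

1645 years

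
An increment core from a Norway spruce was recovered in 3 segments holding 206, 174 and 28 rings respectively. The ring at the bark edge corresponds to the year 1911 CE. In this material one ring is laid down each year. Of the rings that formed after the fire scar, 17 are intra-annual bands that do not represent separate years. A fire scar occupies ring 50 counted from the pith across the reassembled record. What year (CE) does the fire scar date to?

Total rings = 206 + 174 + 28 = 408.
The fire scar sits at ring 50 from the pith, so 408 − 50 = 358 rings formed after it.
358 − 17 false = 341 true rings after the fire scar.
Counting back 341 years from 1911 CE places the fire scar in 1911 − 341 = 1570 CE.

1570 CE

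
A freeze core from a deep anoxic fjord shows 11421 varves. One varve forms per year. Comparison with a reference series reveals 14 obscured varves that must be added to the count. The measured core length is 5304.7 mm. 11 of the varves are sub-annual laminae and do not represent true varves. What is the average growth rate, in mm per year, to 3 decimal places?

Correcting the raw count gives 11421 − 11 + 14 = 11424 true varves.
Mean rate = 5304.7 mm / 11424 years ≈ 0.464 mm per year.

0.464 mm per year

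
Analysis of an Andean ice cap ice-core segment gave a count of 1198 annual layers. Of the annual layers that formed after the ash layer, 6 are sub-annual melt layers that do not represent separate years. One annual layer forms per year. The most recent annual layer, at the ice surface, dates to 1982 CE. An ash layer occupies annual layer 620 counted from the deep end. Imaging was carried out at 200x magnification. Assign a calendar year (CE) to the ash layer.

1410 CE

The ash layer sits at annual layer 620 from the deep end, so 1198 − 620 = 578 annual layers formed after it.
578 − 6 false = 572 true annual layers after the ash layer.
The annual layer at the ice surface is 1982 CE, so the ash layer dates to 1982 − 572 = 1410 CE.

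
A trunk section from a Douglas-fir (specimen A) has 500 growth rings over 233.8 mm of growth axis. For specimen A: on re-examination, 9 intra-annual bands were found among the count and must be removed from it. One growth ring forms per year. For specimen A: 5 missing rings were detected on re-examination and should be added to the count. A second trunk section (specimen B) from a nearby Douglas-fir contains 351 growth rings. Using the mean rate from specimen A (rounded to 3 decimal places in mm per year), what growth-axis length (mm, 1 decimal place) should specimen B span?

Specimen A: adjusted count: 500 − 9 + 5 = 496 growth rings.
A: Mean rate = 233.8 mm / 496 years ≈ 0.471 mm per year.
Length of B = 0.471 × 351 = 165.3 mm.

165.3 mm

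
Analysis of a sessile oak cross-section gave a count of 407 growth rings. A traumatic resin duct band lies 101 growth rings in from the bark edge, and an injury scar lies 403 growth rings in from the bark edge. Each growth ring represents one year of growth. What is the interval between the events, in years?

302 yr

Separation: 403 − 101 = 302 growth rings.
One growth ring per year makes the interval 302 years.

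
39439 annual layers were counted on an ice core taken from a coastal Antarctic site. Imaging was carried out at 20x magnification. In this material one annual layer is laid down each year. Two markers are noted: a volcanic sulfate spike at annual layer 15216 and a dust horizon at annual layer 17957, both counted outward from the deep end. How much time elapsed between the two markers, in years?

2741 yr

Separation: 17957 − 15216 = 2741 annual layers.
That is 2741 years at one annual layer per year.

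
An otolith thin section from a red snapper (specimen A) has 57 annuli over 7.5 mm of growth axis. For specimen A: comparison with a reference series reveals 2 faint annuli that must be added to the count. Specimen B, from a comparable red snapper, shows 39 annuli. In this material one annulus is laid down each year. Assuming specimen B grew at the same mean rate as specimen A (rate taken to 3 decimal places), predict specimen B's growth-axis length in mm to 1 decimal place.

Specimen A: correcting the raw count gives 57 + 2 = 59 true annuli.
A: 7.5 mm over 59 years gives 7.5 / 59 ≈ 0.127 mm/yr.
Length of B = 0.127 × 39 = 5.0 mm.

5.0 mm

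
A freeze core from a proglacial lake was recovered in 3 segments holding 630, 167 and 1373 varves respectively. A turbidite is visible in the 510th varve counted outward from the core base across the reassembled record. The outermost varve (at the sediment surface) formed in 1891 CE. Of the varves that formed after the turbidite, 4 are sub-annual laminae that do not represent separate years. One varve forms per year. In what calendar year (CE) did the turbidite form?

Total varves = 630 + 167 + 1373 = 2170.
Between varve 510 and the sediment surface there are 2170 − 510 = 1660 varves.
Excluding 4 false varves: 1660 − 4 = 1656.
Counting back 1656 years from 1891 CE places the turbidite in 1891 − 1656 = 235 CE.

235 CE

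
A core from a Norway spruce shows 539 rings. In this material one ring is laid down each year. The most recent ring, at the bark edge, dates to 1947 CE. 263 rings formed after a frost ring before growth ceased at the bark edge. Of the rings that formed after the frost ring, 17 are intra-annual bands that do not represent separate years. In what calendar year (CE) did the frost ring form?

263 rings post-date the frost ring.
Excluding 17 false rings: 263 − 17 = 246.
Counting back 246 years from 1947 CE places the frost ring in 1947 − 246 = 1701 CE.

1701 CE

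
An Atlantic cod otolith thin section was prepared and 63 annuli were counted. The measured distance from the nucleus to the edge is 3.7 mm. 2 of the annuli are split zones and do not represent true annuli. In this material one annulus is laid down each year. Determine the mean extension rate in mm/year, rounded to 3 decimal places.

0.061 mm/year

After corrections the count is 63 − 2 = 61 annuli.
Mean rate = 3.7 mm / 61 years ≈ 0.061 mm/year.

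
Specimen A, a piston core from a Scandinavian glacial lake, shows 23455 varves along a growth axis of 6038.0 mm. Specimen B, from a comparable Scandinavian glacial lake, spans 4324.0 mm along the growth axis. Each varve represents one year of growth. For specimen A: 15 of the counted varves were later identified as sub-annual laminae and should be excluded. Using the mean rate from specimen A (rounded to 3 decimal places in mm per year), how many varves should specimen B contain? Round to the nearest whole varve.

16760 varves

Specimen A: adjusted count: 23455 − 15 = 23440 varves.
A: Extension rate ≈ 6038.0 / 23440 = 0.258 mm/yr.
For B, 4324.0 / 0.258 = 16759.69 years ≈ 16760 varves.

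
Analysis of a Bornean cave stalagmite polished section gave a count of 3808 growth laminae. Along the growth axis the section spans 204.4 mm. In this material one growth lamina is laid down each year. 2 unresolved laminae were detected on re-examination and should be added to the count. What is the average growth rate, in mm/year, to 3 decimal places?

Correcting the raw count gives 3808 + 2 = 3810 true growth laminae.
Mean rate = 204.4 mm / 3810 years ≈ 0.054 mm/year.

0.054 mm/year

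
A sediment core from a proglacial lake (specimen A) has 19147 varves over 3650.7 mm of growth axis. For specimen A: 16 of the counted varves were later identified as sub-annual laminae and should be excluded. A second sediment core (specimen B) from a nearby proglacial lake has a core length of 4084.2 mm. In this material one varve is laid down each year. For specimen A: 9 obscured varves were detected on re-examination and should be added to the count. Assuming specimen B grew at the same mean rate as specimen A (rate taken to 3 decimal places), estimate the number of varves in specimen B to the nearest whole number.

Specimen A: after corrections the count is 19147 − 16 + 9 = 19140 varves.
A: 3650.7 mm over 19140 years gives 3650.7 / 19140 ≈ 0.191 mm per year.
B spans 4084.2 / 0.191 = 21383.25 years ≈ 21383 varves.

21383 varves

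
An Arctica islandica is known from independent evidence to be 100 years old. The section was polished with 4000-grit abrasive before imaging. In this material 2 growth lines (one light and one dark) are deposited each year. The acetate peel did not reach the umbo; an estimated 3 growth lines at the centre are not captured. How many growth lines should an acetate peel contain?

197 growth lines

With 2 growth lines per year, 100 years would produce 100 × 2 = 200 growth lines.
Less the 3 uncaptured growth lines: 200 − 3 = 197.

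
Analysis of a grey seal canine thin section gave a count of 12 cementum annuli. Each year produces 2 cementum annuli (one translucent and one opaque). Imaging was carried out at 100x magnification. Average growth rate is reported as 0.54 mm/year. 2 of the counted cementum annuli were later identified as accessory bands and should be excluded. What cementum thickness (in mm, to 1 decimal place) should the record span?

2.7 mm

After corrections the count is 12 − 2 = 10 cementum annuli.
10 cementum annuli at 2 per year is 10 / 2 = 5 years.
Length ≈ 0.54 × 5 = 2.7 mm.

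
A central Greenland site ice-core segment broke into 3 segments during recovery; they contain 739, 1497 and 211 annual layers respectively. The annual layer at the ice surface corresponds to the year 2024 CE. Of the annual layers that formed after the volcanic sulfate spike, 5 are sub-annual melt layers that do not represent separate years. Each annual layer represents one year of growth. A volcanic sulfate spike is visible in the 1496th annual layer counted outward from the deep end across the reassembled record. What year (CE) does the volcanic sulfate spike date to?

1078 CE

Total annual layers = 739 + 1497 + 211 = 2447.
The volcanic sulfate spike sits at annual layer 1496 from the deep end, so 2447 − 1496 = 951 annual layers formed after it.
Removing the 5 false annual layers leaves 951 − 5 = 946 true annual layers beyond the volcanic sulfate spike.
The annual layer at the ice surface is 2024 CE, so the volcanic sulfate spike dates to 2024 − 946 = 1078 CE.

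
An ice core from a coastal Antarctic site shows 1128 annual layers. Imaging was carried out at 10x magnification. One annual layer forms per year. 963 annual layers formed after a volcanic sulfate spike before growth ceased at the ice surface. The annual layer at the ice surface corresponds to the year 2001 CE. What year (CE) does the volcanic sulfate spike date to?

There are 963 annual layers younger than the volcanic sulfate spike.
The annual layer at the ice surface is 2001 CE, so the volcanic sulfate spike dates to 2001 − 963 = 1038 CE.

1038 CE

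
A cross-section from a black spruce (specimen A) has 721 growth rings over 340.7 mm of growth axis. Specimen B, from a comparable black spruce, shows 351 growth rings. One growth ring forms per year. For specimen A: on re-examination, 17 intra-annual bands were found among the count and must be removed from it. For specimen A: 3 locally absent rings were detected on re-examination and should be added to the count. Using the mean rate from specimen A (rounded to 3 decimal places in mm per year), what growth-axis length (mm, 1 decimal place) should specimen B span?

Specimen A: after corrections the count is 721 − 17 + 3 = 707 growth rings.
A: Extension rate ≈ 340.7 / 707 = 0.482 mm per year.
B's length ≈ 0.482 × 351 = 169.2 mm.

169.2 mm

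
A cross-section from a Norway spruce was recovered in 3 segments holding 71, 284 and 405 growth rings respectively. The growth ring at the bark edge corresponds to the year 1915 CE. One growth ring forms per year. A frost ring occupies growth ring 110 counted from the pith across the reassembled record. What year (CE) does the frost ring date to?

1265 CE

Total growth rings = 71 + 284 + 405 = 760.
The frost ring sits at growth ring 110 from the pith, so 760 − 110 = 650 growth rings formed after it.
The growth ring at the bark edge is 1915 CE, so the frost ring dates to 1915 − 650 = 1265 CE.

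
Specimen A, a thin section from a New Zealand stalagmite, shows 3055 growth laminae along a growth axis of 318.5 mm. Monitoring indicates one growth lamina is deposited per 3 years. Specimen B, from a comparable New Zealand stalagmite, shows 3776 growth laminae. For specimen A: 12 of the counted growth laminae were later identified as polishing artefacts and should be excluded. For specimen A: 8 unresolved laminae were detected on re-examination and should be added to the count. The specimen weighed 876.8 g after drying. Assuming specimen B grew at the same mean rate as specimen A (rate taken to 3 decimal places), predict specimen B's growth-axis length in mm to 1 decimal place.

396.5 mm

Specimen A: adjusted count: 3055 − 12 + 8 = 3051 growth laminae.
Specimen A: at 3 years per growth lamina, 3051 × 3 = 9153 years.
A: Extension rate ≈ 318.5 / 9153 = 0.035 mm/yr.
Specimen B: multiplying by 3 years per growth lamina: 3776 × 3 = 11328 years. Length of B = 0.035 × 11328 = 396.5 mm.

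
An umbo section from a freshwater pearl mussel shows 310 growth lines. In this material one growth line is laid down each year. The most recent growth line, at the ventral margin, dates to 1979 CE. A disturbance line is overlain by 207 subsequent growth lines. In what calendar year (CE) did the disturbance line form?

1772 CE

There are 207 growth lines younger than the disturbance line.
1979 − 207 = 1772 CE.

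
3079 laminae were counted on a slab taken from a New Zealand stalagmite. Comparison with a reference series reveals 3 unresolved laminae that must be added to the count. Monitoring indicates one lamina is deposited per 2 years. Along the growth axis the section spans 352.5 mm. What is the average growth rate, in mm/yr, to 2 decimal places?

After corrections the count is 3079 + 3 = 3082 laminae.
Multiplying by 2 years per lamina: 3082 × 2 = 6164 years.
352.5 mm over 6164 years gives 352.5 / 6164 ≈ 0.06 mm/yr.

0.06 mm/yr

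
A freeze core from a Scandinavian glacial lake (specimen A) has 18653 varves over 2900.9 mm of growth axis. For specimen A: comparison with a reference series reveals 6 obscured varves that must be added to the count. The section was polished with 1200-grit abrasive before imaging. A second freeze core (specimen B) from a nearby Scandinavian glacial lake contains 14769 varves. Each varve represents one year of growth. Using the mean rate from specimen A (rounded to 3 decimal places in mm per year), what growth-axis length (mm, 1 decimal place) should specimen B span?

Specimen A: adjusted count: 18653 + 6 = 18659 varves.
A: Extension rate ≈ 2900.9 / 18659 = 0.155 mm/year.
Length of B = 0.155 × 14769 = 2289.2 mm.

2289.2 mm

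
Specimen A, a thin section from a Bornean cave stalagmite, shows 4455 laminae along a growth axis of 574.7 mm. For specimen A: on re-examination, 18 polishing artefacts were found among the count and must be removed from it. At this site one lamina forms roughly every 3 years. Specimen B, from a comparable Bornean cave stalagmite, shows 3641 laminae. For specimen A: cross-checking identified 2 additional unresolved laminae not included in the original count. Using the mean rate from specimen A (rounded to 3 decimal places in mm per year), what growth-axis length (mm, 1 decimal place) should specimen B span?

469.7 mm

Specimen A: correcting the raw count gives 4455 − 18 + 2 = 4439 true laminae.
Specimen A: multiplying by 3 years per lamina: 4439 × 3 = 13317 years.
A: 574.7 mm over 13317 years gives 574.7 / 13317 ≈ 0.043 mm/year.
Specimen B: 3641 laminae at 3 years each span 3641 × 3 = 10923 years. B's length ≈ 0.043 × 10923 = 469.7 mm.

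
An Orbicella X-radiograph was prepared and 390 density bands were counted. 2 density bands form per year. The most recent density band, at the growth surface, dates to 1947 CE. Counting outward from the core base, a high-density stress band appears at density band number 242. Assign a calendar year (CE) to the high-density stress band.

1873 CE

390 − 242 = 148 density bands lie beyond the high-density stress band toward the growth surface.
With 2 density bands per year, 148 / 2 = 74 years.
1947 − 74 = 1873 CE.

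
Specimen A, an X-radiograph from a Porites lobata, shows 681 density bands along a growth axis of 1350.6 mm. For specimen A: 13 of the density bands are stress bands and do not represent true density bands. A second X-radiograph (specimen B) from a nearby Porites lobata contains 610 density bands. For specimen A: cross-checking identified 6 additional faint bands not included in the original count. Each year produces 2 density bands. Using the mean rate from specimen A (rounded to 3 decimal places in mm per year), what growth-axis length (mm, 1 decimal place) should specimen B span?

1222.4 mm

Specimen A: correcting the raw count gives 681 − 13 + 6 = 674 true density bands.
Specimen A: 674 density bands at 2 per year is 674 / 2 = 337 years.
A: Extension rate ≈ 1350.6 / 337 = 4.008 mm per year.
Specimen B: dividing by 2 density bands per year: 610 / 2 = 305 years. B's length ≈ 4.008 × 305 = 1222.4 mm.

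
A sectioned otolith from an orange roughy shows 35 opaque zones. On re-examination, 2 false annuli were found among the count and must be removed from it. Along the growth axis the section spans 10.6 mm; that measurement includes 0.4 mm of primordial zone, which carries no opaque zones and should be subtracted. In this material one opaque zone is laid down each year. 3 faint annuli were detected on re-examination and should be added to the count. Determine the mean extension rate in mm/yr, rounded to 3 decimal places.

Adjusted count: 35 − 2 + 3 = 36 opaque zones.
The growth record spans 10.6 − 0.4 = 10.2 mm.
Extension rate ≈ 10.2 / 36 = 0.283 mm/yr.

0.283 mm/yr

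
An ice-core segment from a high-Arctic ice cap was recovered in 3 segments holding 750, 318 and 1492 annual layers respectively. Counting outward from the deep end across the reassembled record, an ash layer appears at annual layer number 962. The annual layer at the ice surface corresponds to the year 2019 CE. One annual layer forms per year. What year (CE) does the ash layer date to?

Total annual layers = 750 + 318 + 1492 = 2560.
2560 − 962 = 1598 annual layers lie beyond the ash layer toward the ice surface.
Counting back 1598 years from 2019 CE places the ash layer in 2019 − 1598 = 421 CE.

421 CE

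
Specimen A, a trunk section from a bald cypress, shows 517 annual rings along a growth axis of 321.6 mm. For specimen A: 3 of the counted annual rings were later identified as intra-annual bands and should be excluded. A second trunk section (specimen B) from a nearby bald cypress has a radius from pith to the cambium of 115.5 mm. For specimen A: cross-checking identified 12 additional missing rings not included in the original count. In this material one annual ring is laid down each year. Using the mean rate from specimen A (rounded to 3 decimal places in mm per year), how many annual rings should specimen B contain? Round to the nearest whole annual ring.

189 annual rings

Specimen A: after corrections the count is 517 − 3 + 12 = 526 annual rings.
A: Mean rate = 321.6 mm / 526 years ≈ 0.611 mm per year.
B spans 115.5 / 0.611 = 189.03 years ≈ 189 annual rings.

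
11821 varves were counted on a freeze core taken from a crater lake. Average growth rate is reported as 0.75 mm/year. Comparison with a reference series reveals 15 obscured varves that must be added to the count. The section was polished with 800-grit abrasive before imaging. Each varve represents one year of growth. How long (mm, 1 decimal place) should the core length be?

8877.0 mm

True varve count = 11821 + 15 = 11836.
11836 years at 0.75 mm/year gives 0.75 × 11836 = 8877.0 mm.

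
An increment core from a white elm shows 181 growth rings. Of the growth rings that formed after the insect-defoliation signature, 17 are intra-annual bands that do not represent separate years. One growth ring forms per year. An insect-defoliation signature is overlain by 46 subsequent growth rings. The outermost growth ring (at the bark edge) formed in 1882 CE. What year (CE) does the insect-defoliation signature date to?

1853 CE

There are 46 growth rings younger than the insect-defoliation signature.
46 − 17 false = 29 true growth rings after the insect-defoliation signature.
The growth ring at the bark edge is 1882 CE, so the insect-defoliation signature dates to 1882 − 29 = 1853 CE.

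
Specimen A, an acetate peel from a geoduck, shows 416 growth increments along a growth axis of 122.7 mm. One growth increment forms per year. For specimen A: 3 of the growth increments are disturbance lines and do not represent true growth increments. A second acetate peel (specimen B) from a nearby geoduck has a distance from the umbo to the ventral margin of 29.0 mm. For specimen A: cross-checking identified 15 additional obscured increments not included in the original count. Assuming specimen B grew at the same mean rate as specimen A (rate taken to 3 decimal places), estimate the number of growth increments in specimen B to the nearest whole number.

101 growth increments

Specimen A: after corrections the count is 416 − 3 + 15 = 428 growth increments.
A: 122.7 mm over 428 years gives 122.7 / 428 ≈ 0.287 mm per year.
Specimen B: 29.0 mm / 0.287 mm per year = 101.05 years ≈ 101 growth increments.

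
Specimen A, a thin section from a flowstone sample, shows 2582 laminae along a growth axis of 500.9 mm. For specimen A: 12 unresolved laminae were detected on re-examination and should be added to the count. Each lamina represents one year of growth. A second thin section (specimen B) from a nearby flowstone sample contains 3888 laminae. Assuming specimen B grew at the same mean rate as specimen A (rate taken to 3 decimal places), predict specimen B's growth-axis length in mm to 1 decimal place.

750.4 mm

Specimen A: adjusted count: 2582 + 12 = 2594 laminae.
A: Extension rate ≈ 500.9 / 2594 = 0.193 mm per year.
Length of B = 0.193 × 3888 = 750.4 mm.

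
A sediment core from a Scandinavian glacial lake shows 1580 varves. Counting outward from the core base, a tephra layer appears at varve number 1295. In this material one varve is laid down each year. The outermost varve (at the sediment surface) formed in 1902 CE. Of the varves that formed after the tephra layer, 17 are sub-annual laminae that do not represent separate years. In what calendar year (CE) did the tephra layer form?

1634 CE

The tephra layer sits at varve 1295 from the core base, so 1580 − 1295 = 285 varves formed after it.
Removing the 17 false varves leaves 285 − 17 = 268 true varves beyond the tephra layer.
1902 − 268 = 1634 CE.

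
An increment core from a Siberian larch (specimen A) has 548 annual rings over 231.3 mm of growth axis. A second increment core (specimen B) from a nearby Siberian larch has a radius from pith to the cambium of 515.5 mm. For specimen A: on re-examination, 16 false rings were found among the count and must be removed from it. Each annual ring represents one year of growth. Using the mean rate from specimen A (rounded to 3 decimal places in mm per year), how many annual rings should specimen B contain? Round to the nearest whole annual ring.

Specimen A: true annual ring count = 548 − 16 = 532.
A: 231.3 mm over 532 years gives 231.3 / 532 ≈ 0.435 mm per year.
For B, 515.5 / 0.435 = 1185.06 years ≈ 1185 annual rings.

1185 annual rings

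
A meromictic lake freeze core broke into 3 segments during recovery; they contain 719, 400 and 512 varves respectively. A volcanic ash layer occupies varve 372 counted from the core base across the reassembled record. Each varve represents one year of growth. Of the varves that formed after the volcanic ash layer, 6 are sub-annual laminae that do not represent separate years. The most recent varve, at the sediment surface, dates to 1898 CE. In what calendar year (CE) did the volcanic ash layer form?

645 CE

Total varves = 719 + 400 + 512 = 1631.
1631 − 372 = 1259 varves lie beyond the volcanic ash layer toward the sediment surface.
Excluding 6 false varves: 1259 − 6 = 1253.
The varve at the sediment surface is 1898 CE, so the volcanic ash layer dates to 1898 − 1253 = 645 CE.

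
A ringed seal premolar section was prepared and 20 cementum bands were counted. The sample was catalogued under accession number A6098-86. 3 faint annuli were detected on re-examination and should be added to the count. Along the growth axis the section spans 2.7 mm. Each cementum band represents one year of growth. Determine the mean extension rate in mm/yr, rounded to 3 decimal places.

0.117 mm/yr

True cementum band count = 20 + 3 = 23.
2.7 mm over 23 years gives 2.7 / 23 ≈ 0.117 mm/yr.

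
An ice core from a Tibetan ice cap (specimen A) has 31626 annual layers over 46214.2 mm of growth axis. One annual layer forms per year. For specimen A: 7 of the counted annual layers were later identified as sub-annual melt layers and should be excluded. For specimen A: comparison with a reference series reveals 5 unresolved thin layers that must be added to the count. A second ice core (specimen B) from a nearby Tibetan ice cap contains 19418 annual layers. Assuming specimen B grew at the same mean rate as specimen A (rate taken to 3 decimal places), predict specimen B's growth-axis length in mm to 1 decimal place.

28369.7 mm

Specimen A: correcting the raw count gives 31626 − 7 + 5 = 31624 true annual layers.
A: Mean rate = 46214.2 mm / 31624 years ≈ 1.461 mm/yr.
Length of B = 1.461 × 19418 = 28369.7 mm.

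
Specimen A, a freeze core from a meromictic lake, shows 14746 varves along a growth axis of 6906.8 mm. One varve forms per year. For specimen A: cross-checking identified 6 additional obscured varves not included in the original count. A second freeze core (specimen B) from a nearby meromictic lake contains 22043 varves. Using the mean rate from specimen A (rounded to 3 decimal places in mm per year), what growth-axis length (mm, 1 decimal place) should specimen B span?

Specimen A: true varve count = 14746 + 6 = 14752.
A: Mean rate = 6906.8 mm / 14752 years ≈ 0.468 mm/yr.
B's length ≈ 0.468 × 22043 = 10316.1 mm.

10316.1 mm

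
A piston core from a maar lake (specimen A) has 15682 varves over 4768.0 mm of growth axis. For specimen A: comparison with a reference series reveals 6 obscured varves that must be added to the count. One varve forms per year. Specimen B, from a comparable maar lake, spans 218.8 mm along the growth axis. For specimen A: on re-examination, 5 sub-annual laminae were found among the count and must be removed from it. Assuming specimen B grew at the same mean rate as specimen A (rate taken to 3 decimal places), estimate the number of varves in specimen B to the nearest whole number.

720 varves

Specimen A: true varve count = 15682 − 5 + 6 = 15683.
A: 4768.0 mm over 15683 years gives 4768.0 / 15683 ≈ 0.304 mm per year.
Specimen B: 218.8 mm / 0.304 mm per year = 719.74 years ≈ 720 varves.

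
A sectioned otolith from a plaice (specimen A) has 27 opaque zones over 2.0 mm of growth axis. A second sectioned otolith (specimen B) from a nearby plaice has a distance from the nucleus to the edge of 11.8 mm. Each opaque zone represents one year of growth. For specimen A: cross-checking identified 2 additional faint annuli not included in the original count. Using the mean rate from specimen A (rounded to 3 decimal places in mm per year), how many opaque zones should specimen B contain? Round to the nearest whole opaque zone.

171 opaque zones

Specimen A: true opaque zone count = 27 + 2 = 29.
A: Extension rate ≈ 2.0 / 29 = 0.069 mm/yr.
For B, 11.8 / 0.069 = 171.01 years ≈ 171 opaque zones.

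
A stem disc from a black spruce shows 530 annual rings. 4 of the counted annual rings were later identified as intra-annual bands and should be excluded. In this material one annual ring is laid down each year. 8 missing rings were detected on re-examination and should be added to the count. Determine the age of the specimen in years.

After corrections the count is 530 − 4 + 8 = 534 annual rings.
With a one-to-one annual ring periodicity this is 534 years.

534 years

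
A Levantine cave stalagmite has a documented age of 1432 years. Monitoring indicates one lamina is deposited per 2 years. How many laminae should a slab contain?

716 laminae

Expected laminae: 1432 / 2 = 716.
So 716 laminae should be present.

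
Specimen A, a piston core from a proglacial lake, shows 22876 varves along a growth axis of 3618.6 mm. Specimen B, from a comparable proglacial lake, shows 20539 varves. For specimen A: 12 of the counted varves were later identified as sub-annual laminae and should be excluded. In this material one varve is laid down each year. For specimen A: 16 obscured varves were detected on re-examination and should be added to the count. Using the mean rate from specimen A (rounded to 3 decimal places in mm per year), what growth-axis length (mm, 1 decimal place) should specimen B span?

Specimen A: after corrections the count is 22876 − 12 + 16 = 22880 varves.
A: 3618.6 mm over 22880 years gives 3618.6 / 22880 ≈ 0.158 mm/yr.
B's length ≈ 0.158 × 20539 = 3245.2 mm.

3245.2 mm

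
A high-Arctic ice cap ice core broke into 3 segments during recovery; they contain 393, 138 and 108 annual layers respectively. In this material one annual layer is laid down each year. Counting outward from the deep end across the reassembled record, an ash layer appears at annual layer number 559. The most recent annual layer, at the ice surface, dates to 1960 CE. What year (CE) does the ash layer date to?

Total annual layers = 393 + 138 + 108 = 639.
The ash layer sits at annual layer 559 from the deep end, so 639 − 559 = 80 annual layers formed after it.
The annual layer at the ice surface is 1960 CE, so the ash layer dates to 1960 − 80 = 1880 CE.

1880 CE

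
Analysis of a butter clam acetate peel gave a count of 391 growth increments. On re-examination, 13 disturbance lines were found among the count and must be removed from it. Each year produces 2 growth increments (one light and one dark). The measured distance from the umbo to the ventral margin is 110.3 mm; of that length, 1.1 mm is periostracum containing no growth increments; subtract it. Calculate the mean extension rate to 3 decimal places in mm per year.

0.578 mm per year

After corrections the count is 391 − 13 = 378 growth increments.
378 growth increments at 2 per year is 378 / 2 = 189 years.
Net length = 110.3 − 1.1 = 109.2 mm.
Mean rate = 109.2 mm / 189 years ≈ 0.578 mm per year.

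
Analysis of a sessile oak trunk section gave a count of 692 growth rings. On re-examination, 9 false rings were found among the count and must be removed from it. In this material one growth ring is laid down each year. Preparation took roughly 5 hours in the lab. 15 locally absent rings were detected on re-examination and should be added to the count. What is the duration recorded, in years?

698 years

Correcting the raw count gives 692 − 9 + 15 = 698 true growth rings.
At one growth ring per year, that is 698 years.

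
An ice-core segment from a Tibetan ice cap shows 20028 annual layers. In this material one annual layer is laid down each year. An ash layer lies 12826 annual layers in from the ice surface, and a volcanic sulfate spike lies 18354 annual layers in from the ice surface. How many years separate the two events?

5528 yr

18354 − 12826 = 5528 annual layers lie between the two events.
At one annual layer per year, 5528 years elapsed between them.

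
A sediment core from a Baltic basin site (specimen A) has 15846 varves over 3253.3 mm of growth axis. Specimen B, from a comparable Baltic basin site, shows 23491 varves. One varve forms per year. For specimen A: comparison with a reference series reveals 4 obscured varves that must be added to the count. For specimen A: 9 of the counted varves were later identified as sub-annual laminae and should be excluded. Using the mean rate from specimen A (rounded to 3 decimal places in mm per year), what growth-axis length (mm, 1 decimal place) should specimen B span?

4815.7 mm

Specimen A: true varve count = 15846 − 9 + 4 = 15841.
A: Mean rate = 3253.3 mm / 15841 years ≈ 0.205 mm/yr.
For B, 0.205 mm/year × 23491 years = 4815.7 mm.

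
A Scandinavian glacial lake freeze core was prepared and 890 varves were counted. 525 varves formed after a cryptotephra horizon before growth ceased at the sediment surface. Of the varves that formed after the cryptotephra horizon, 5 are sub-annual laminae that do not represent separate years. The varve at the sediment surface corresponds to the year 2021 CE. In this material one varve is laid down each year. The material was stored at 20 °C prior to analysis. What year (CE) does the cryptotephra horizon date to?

1501 CE

525 varves formed after the cryptotephra horizon.
Excluding 5 false varves: 525 − 5 = 520.
Counting back 520 years from 2021 CE places the cryptotephra horizon in 2021 − 520 = 1501 CE.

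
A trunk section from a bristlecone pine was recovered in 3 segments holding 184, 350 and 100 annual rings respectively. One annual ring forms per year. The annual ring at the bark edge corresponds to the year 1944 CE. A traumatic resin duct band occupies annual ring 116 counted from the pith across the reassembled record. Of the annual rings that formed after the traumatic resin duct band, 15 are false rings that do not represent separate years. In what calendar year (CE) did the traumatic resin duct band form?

Total annual rings = 184 + 350 + 100 = 634.
Between annual ring 116 and the bark edge there are 634 − 116 = 518 annual rings.
Excluding 15 false annual rings: 518 − 15 = 503.
The annual ring at the bark edge is 1944 CE, so the traumatic resin duct band dates to 1944 − 503 = 1441 CE.

1441 CE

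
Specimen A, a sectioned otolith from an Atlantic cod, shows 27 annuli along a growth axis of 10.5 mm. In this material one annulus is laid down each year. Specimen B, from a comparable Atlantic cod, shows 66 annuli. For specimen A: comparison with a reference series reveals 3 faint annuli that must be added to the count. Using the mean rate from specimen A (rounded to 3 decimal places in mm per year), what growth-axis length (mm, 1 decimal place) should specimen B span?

Specimen A: correcting the raw count gives 27 + 3 = 30 true annuli.
A: Mean rate = 10.5 mm / 30 years ≈ 0.350 mm/yr.
Length of B = 0.350 × 66 = 23.1 mm.

23.1 mm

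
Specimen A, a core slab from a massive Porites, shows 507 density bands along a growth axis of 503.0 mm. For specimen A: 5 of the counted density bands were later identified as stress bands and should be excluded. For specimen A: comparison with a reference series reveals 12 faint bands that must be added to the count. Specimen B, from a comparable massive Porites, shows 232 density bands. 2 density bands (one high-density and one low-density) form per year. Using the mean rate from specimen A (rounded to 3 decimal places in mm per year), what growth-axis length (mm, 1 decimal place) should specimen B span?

227.0 mm

Specimen A: adjusted count: 507 − 5 + 12 = 514 density bands.
Specimen A: 514 density bands at 2 per year is 514 / 2 = 257 years.
A: 503.0 mm over 257 years gives 503.0 / 257 ≈ 1.957 mm per year.
Specimen B: 232 density bands at 2 per year is 232 / 2 = 116 years. For B, 1.957 mm/year × 116 years = 227.0 mm.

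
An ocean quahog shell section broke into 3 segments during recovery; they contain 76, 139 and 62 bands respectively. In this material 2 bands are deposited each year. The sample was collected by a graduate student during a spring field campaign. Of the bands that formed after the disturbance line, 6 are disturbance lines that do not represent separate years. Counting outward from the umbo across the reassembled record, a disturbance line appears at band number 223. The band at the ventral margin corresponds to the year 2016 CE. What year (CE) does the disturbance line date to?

1992 CE

Total bands = 76 + 139 + 62 = 277.
Between band 223 and the ventral margin there are 277 − 223 = 54 bands.
Excluding 6 false bands: 54 − 6 = 48.
With 2 bands per year, 48 / 2 = 24 years.
The band at the ventral margin is 2016 CE, so the disturbance line dates to 2016 − 24 = 1992 CE.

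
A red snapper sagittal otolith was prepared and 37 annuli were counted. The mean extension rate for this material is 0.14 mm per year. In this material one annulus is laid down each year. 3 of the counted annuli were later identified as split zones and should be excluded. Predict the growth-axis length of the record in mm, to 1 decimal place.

Adjusted count: 37 − 3 = 34 annuli.
34 years at 0.14 mm/year gives 0.14 × 34 = 4.8 mm.

4.8 mm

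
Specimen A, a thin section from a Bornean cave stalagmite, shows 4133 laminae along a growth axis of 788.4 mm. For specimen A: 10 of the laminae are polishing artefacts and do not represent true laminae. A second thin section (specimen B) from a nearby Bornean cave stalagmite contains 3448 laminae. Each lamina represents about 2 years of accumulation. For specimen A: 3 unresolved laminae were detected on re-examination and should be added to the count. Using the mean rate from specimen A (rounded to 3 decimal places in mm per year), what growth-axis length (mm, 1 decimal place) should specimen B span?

662.0 mm

Specimen A: true lamina count = 4133 − 10 + 3 = 4126.
Specimen A: at 2 years per lamina, 4126 × 2 = 8252 years.
A: Mean rate = 788.4 mm / 8252 years ≈ 0.096 mm per year.
Specimen B: multiplying by 2 years per lamina: 3448 × 2 = 6896 years. Length of B = 0.096 × 6896 = 662.0 mm.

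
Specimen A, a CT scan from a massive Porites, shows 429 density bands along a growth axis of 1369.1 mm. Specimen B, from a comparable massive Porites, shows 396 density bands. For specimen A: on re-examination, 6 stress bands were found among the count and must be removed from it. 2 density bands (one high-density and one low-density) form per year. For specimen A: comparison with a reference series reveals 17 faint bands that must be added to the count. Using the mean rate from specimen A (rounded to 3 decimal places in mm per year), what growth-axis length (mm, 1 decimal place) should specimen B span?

1232.2 mm

Specimen A: after corrections the count is 429 − 6 + 17 = 440 density bands.
Specimen A: with 2 density bands per year, 440 / 2 = 220 years.
A: Mean rate = 1369.1 mm / 220 years ≈ 6.223 mm per year.
Specimen B: dividing by 2 density bands per year: 396 / 2 = 198 years. Length of B = 6.223 × 198 = 1232.2 mm.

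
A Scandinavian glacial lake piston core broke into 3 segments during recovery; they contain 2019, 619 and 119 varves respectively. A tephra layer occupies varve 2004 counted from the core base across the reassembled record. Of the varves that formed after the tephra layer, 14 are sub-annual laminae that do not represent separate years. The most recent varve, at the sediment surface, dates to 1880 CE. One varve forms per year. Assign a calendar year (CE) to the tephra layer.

Total varves = 2019 + 619 + 119 = 2757.
The tephra layer sits at varve 2004 from the core base, so 2757 − 2004 = 753 varves formed after it.
753 − 14 false = 739 true varves after the tephra layer.
Counting back 739 years from 1880 CE places the tephra layer in 1880 − 739 = 1141 CE.

1141 CE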